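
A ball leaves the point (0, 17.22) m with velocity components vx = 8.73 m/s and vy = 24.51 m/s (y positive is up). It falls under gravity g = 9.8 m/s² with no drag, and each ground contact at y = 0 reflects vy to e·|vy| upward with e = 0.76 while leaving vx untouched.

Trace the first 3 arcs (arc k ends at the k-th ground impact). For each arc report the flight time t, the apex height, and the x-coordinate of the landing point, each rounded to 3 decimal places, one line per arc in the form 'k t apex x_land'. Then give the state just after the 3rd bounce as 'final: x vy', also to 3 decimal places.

1 5.627 47.870 49.120
2 4.751 27.650 90.596
3 3.611 15.970 122.117
final: 122.117 13.446

Arc 1: start y=17.220, vy=24.510 → t=5.627, apex=47.870, x_land=49.120, impact vy=-30.631
  bounce: vy ← 0.76·30.631 = 23.279
Arc 2: start y=0.000, vy=23.279 → t=4.751, apex=27.650, x_land=90.596, impact vy=-23.279
  bounce: vy ← 0.76·23.279 = 17.692
Arc 3: start y=0.000, vy=17.692 → t=3.611, apex=15.970, x_land=122.117, impact vy=-17.692
  bounce: vy ← 0.76·17.692 = 13.446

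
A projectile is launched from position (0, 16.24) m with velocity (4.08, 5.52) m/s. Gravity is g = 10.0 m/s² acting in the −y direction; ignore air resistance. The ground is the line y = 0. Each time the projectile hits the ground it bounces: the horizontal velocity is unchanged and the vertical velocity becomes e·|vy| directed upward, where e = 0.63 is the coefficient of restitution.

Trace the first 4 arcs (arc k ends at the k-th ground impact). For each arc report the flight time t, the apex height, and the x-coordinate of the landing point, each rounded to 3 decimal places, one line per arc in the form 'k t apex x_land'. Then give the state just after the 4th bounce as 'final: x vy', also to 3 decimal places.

1 2.437 17.764 9.942
2 2.375 7.050 19.632
3 1.496 2.798 25.737
4 0.943 1.111 29.582
final: 29.582 2.969

Arc 1: start y=16.240, vy=5.520 → t=2.437, apex=17.764, x_land=9.942, impact vy=-18.849
  bounce: vy ← 0.63·18.849 = 11.875
Arc 2: start y=0.000, vy=11.875 → t=2.375, apex=7.050, x_land=19.632, impact vy=-11.875
  bounce: vy ← 0.63·11.875 = 7.481
Arc 3: start y=0.000, vy=7.481 → t=1.496, apex=2.798, x_land=25.737, impact vy=-7.481
  bounce: vy ← 0.63·7.481 = 4.713
Arc 4: start y=0.000, vy=4.713 → t=0.943, apex=1.111, x_land=29.582, impact vy=-4.713
  bounce: vy ← 0.63·4.713 = 2.969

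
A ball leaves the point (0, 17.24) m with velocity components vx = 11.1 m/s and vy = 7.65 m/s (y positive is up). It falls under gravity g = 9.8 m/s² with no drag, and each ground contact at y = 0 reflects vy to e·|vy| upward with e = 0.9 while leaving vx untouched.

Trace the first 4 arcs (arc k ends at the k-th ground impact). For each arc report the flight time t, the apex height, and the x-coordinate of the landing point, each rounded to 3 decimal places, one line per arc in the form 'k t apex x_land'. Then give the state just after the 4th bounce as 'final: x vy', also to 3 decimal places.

1 2.812 20.226 31.216
2 3.657 16.383 71.809
3 3.291 13.270 108.343
4 2.962 10.749 141.223
final: 141.223 13.063

Arc 1: start y=17.240, vy=7.650 → t=2.812, apex=20.226, x_land=31.216, impact vy=-19.910
  bounce: vy ← 0.9·19.910 = 17.919
Arc 2: start y=0.000, vy=17.919 → t=3.657, apex=16.383, x_land=71.809, impact vy=-17.919
  bounce: vy ← 0.9·17.919 = 16.127
Arc 3: start y=0.000, vy=16.127 → t=3.291, apex=13.270, x_land=108.343, impact vy=-16.127
  bounce: vy ← 0.9·16.127 = 14.515
Arc 4: start y=0.000, vy=14.515 → t=2.962, apex=10.749, x_land=141.223, impact vy=-14.515
  bounce: vy ← 0.9·14.515 = 13.063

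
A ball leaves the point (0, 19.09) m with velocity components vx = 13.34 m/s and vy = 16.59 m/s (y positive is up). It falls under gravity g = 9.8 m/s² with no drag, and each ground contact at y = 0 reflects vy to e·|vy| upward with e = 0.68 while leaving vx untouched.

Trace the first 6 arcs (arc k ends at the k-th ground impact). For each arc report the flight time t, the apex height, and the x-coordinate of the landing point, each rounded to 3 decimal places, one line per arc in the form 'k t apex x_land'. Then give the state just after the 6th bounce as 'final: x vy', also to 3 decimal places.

1 4.293 33.132 57.271
2 3.536 15.320 104.447
3 2.405 7.084 136.527
4 1.635 3.276 158.341
5 1.112 1.515 173.175
6 0.756 0.700 183.262
final: 183.262 2.519

Arc 1: start y=19.090, vy=16.590 → t=4.293, apex=33.132, x_land=57.271, impact vy=-25.483
  bounce: vy ← 0.68·25.483 = 17.329
Arc 2: start y=0.000, vy=17.329 → t=3.536, apex=15.320, x_land=104.447, impact vy=-17.329
  bounce: vy ← 0.68·17.329 = 11.783
Arc 3: start y=0.000, vy=11.783 → t=2.405, apex=7.084, x_land=136.527, impact vy=-11.783
  bounce: vy ← 0.68·11.783 = 8.013
Arc 4: start y=0.000, vy=8.013 → t=1.635, apex=3.276, x_land=158.341, impact vy=-8.013
  bounce: vy ← 0.68·8.013 = 5.449
Arc 5: start y=0.000, vy=5.449 → t=1.112, apex=1.515, x_land=173.175, impact vy=-5.449
  bounce: vy ← 0.68·5.449 = 3.705
Arc 6: start y=0.000, vy=3.705 → t=0.756, apex=0.700, x_land=183.262, impact vy=-3.705
  bounce: vy ← 0.68·3.705 = 2.519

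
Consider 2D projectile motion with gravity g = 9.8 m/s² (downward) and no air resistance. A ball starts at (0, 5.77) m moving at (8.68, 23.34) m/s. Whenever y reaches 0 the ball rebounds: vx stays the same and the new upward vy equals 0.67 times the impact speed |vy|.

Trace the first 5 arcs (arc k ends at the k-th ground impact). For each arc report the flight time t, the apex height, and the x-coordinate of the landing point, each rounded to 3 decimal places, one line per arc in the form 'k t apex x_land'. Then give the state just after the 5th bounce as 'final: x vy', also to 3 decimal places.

1 4.999 33.564 43.390
2 3.507 15.067 73.831
3 2.350 6.763 94.227
4 1.574 3.036 107.892
5 1.055 1.363 117.047
final: 117.047 3.463

Arc 1: start y=5.770, vy=23.340 → t=4.999, apex=33.564, x_land=43.390, impact vy=-25.649
  bounce: vy ← 0.67·25.649 = 17.185
Arc 2: start y=0.000, vy=17.185 → t=3.507, apex=15.067, x_land=73.831, impact vy=-17.185
  bounce: vy ← 0.67·17.185 = 11.514
Arc 3: start y=0.000, vy=11.514 → t=2.350, apex=6.763, x_land=94.227, impact vy=-11.514
  bounce: vy ← 0.67·11.514 = 7.714
Arc 4: start y=0.000, vy=7.714 → t=1.574, apex=3.036, x_land=107.892, impact vy=-7.714
  bounce: vy ← 0.67·7.714 = 5.168
Arc 5: start y=0.000, vy=5.168 → t=1.055, apex=1.363, x_land=117.047, impact vy=-5.168
  bounce: vy ← 0.67·5.168 = 3.463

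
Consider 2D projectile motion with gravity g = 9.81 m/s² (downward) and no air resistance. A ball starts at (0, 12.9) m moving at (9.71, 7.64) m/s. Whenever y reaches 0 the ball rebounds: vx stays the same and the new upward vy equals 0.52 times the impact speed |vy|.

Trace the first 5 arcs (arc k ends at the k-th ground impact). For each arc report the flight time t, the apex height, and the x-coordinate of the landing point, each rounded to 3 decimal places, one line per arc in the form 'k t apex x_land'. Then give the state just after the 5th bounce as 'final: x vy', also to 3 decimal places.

1 2.578 15.875 25.031
2 1.871 4.293 43.198
3 0.973 1.161 52.645
4 0.506 0.314 57.557
5 0.263 0.085 60.112
final: 60.112 0.671

Arc 1: start y=12.900, vy=7.640 → t=2.578, apex=15.875, x_land=25.031, impact vy=-17.648
  bounce: vy ← 0.52·17.648 = 9.177
Arc 2: start y=0.000, vy=9.177 → t=1.871, apex=4.293, x_land=43.198, impact vy=-9.177
  bounce: vy ← 0.52·9.177 = 4.772
Arc 3: start y=0.000, vy=4.772 → t=0.973, apex=1.161, x_land=52.645, impact vy=-4.772
  bounce: vy ← 0.52·4.772 = 2.482
Arc 4: start y=0.000, vy=2.482 → t=0.506, apex=0.314, x_land=57.557, impact vy=-2.482
  bounce: vy ← 0.52·2.482 = 1.290
Arc 5: start y=0.000, vy=1.290 → t=0.263, apex=0.085, x_land=60.112, impact vy=-1.290
  bounce: vy ← 0.52·1.290 = 0.671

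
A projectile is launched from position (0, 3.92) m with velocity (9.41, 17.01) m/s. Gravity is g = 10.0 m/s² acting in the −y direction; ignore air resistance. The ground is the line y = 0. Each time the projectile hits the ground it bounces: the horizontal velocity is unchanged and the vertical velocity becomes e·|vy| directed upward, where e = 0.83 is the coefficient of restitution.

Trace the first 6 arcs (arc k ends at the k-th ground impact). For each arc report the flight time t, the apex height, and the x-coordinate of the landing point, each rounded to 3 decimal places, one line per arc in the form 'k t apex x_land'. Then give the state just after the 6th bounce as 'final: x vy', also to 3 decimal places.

1 3.619 18.387 34.052
2 3.183 12.667 64.006
3 2.642 8.726 88.869
4 2.193 6.011 109.505
5 1.820 4.141 126.633
6 1.511 2.853 140.849
final: 140.849 6.270

Arc 1: start y=3.920, vy=17.010 → t=3.619, apex=18.387, x_land=34.052, impact vy=-19.177
  bounce: vy ← 0.83·19.177 = 15.917
Arc 2: start y=0.000, vy=15.917 → t=3.183, apex=12.667, x_land=64.006, impact vy=-15.917
  bounce: vy ← 0.83·15.917 = 13.211
Arc 3: start y=0.000, vy=13.211 → t=2.642, apex=8.726, x_land=88.869, impact vy=-13.211
  bounce: vy ← 0.83·13.211 = 10.965
Arc 4: start y=0.000, vy=10.965 → t=2.193, apex=6.011, x_land=109.505, impact vy=-10.965
  bounce: vy ← 0.83·10.965 = 9.101
Arc 5: start y=0.000, vy=9.101 → t=1.820, apex=4.141, x_land=126.633, impact vy=-9.101
  bounce: vy ← 0.83·9.101 = 7.554
Arc 6: start y=0.000, vy=7.554 → t=1.511, apex=2.853, x_land=140.849, impact vy=-7.554
  bounce: vy ← 0.83·7.554 = 6.270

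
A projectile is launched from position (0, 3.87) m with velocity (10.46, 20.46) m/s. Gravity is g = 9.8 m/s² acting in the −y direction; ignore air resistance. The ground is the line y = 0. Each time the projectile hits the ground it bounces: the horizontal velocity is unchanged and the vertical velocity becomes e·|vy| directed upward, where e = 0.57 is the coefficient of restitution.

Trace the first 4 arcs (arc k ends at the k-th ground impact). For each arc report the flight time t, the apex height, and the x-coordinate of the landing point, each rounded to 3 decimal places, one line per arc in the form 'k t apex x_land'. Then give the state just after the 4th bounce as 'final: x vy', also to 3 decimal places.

1 4.357 25.228 45.572
2 2.587 8.196 72.629
3 1.474 2.663 88.051
4 0.840 0.865 96.842
final: 96.842 2.347

Arc 1: start y=3.870, vy=20.460 → t=4.357, apex=25.228, x_land=45.572, impact vy=-22.237
  bounce: vy ← 0.57·22.237 = 12.675
Arc 2: start y=0.000, vy=12.675 → t=2.587, apex=8.196, x_land=72.629, impact vy=-12.675
  bounce: vy ← 0.57·12.675 = 7.225
Arc 3: start y=0.000, vy=7.225 → t=1.474, apex=2.663, x_land=88.051, impact vy=-7.225
  bounce: vy ← 0.57·7.225 = 4.118
Arc 4: start y=0.000, vy=4.118 → t=0.840, apex=0.865, x_land=96.842, impact vy=-4.118
  bounce: vy ← 0.57·4.118 = 2.347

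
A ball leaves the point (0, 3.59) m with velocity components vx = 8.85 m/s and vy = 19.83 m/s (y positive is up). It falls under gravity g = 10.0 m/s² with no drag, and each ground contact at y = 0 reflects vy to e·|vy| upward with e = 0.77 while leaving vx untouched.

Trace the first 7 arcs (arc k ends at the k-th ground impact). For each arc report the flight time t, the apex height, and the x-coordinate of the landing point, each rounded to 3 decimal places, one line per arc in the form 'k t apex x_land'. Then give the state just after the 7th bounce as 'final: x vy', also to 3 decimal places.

Arc 1: start y=3.590, vy=19.830 → t=4.139, apex=23.251, x_land=36.634, impact vy=-21.565
  bounce: vy ← 0.77·21.565 = 16.605
Arc 2: start y=0.000, vy=16.605 → t=3.321, apex=13.786, x_land=66.024, impact vy=-16.605
  bounce: vy ← 0.77·16.605 = 12.786
Arc 3: start y=0.000, vy=12.786 → t=2.557, apex=8.174, x_land=88.655, impact vy=-12.786
  bounce: vy ← 0.77·12.786 = 9.845
Arc 4: start y=0.000, vy=9.845 → t=1.969, apex=4.846, x_land=106.080, impact vy=-9.845
  bounce: vy ← 0.77·9.845 = 7.581
Arc 5: start y=0.000, vy=7.581 → t=1.516, apex=2.873, x_land=119.498, impact vy=-7.581
  bounce: vy ← 0.77·7.581 = 5.837
Arc 6: start y=0.000, vy=5.837 → t=1.167, apex=1.704, x_land=129.830, impact vy=-5.837
  bounce: vy ← 0.77·5.837 = 4.495
Arc 7: start y=0.000, vy=4.495 → t=0.899, apex=1.010, x_land=137.785, impact vy=-4.495
  bounce: vy ← 0.77·4.495 = 3.461

1 4.139 23.251 36.634
2 3.321 13.786 66.024
3 2.557 8.174 88.655
4 1.969 4.846 106.080
5 1.516 2.873 119.498
6 1.167 1.704 129.830
7 0.899 1.010 137.785
final: 137.785 3.461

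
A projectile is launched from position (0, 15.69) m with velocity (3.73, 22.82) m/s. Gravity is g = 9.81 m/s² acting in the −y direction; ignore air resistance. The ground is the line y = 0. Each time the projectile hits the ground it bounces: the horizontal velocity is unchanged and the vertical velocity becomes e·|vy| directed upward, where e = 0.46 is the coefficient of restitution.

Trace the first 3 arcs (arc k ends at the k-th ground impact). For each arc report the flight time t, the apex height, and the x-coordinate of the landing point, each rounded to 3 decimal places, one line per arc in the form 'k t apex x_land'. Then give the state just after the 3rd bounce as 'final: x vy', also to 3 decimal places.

Arc 1: start y=15.690, vy=22.820 → t=5.260, apex=42.232, x_land=19.622, impact vy=-28.785
  bounce: vy ← 0.46·28.785 = 13.241
Arc 2: start y=0.000, vy=13.241 → t=2.700, apex=8.936, x_land=29.691, impact vy=-13.241
  bounce: vy ← 0.46·13.241 = 6.091
Arc 3: start y=0.000, vy=6.091 → t=1.242, apex=1.891, x_land=34.323, impact vy=-6.091
  bounce: vy ← 0.46·6.091 = 2.802

1 5.260 42.232 19.622
2 2.700 8.936 29.691
3 1.242 1.891 34.323
final: 34.323 2.802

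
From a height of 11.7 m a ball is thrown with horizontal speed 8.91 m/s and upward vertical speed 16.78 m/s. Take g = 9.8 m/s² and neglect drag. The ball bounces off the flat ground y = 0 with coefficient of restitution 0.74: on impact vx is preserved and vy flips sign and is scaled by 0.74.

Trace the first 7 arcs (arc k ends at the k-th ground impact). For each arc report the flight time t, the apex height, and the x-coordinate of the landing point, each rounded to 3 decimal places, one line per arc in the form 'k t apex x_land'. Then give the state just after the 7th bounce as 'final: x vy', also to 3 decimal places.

Arc 1: start y=11.700, vy=16.780 → t=4.019, apex=26.066, x_land=35.806, impact vy=-22.603
  bounce: vy ← 0.74·22.603 = 16.726
Arc 2: start y=0.000, vy=16.726 → t=3.413, apex=14.274, x_land=66.220, impact vy=-16.726
  bounce: vy ← 0.74·16.726 = 12.377
Arc 3: start y=0.000, vy=12.377 → t=2.526, apex=7.816, x_land=88.727, impact vy=-12.377
  bounce: vy ← 0.74·12.377 = 9.159
Arc 4: start y=0.000, vy=9.159 → t=1.869, apex=4.280, x_land=105.382, impact vy=-9.159
  bounce: vy ← 0.74·9.159 = 6.778
Arc 5: start y=0.000, vy=6.778 → t=1.383, apex=2.344, x_land=117.706, impact vy=-6.778
  bounce: vy ← 0.74·6.778 = 5.016
Arc 6: start y=0.000, vy=5.016 → t=1.024, apex=1.283, x_land=126.826, impact vy=-5.016
  bounce: vy ← 0.74·5.016 = 3.712
Arc 7: start y=0.000, vy=3.712 → t=0.757, apex=0.703, x_land=133.575, impact vy=-3.712
  bounce: vy ← 0.74·3.712 = 2.747

1 4.019 26.066 35.806
2 3.413 14.274 66.220
3 2.526 7.816 88.727
4 1.869 4.280 105.382
5 1.383 2.344 117.706
6 1.024 1.283 126.826
7 0.757 0.703 133.575
final: 133.575 2.747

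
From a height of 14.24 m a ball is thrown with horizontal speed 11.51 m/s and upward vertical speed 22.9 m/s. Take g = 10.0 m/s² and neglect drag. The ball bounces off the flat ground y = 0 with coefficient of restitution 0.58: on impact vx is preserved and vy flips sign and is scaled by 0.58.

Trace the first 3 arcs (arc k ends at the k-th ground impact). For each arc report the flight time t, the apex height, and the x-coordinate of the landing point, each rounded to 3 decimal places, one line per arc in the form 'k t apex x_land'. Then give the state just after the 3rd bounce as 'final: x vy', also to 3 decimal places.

Arc 1: start y=14.240, vy=22.900 → t=5.135, apex=40.460, x_land=59.100, impact vy=-28.447
  bounce: vy ← 0.58·28.447 = 16.499
Arc 2: start y=0.000, vy=16.499 → t=3.300, apex=13.611, x_land=97.081, impact vy=-16.499
  bounce: vy ← 0.58·16.499 = 9.569
Arc 3: start y=0.000, vy=9.569 → t=1.914, apex=4.579, x_land=119.110, impact vy=-9.569
  bounce: vy ← 0.58·9.569 = 5.550

1 5.135 40.460 59.100
2 3.300 13.611 97.081
3 1.914 4.579 119.110
final: 119.110 5.550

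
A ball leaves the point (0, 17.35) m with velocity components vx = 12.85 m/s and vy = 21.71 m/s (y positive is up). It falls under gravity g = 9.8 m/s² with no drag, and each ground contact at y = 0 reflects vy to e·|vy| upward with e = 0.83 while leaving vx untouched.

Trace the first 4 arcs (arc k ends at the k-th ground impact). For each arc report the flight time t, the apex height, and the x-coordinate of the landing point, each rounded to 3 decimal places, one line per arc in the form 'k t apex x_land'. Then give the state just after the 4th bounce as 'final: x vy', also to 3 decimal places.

Arc 1: start y=17.350, vy=21.710 → t=5.122, apex=41.397, x_land=65.817, impact vy=-28.485
  bounce: vy ← 0.83·28.485 = 23.642
Arc 2: start y=0.000, vy=23.642 → t=4.825, apex=28.518, x_land=127.818, impact vy=-23.642
  bounce: vy ← 0.83·23.642 = 19.623
Arc 3: start y=0.000, vy=19.623 → t=4.005, apex=19.646, x_land=179.278, impact vy=-19.623
  bounce: vy ← 0.83·19.623 = 16.287
Arc 4: start y=0.000, vy=16.287 → t=3.324, apex=13.534, x_land=221.991, impact vy=-16.287
  bounce: vy ← 0.83·16.287 = 13.518

1 5.122 41.397 65.817
2 4.825 28.518 127.818
3 4.005 19.646 179.278
4 3.324 13.534 221.991
final: 221.991 13.518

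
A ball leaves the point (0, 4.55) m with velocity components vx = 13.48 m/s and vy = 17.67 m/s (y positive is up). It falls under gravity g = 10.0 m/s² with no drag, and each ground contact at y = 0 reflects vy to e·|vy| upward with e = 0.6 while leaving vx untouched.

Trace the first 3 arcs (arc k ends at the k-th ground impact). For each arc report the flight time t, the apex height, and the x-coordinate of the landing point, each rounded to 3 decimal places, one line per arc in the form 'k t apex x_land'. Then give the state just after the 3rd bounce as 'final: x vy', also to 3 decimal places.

1 3.775 20.161 50.888
2 2.410 7.258 83.370
3 1.446 2.613 102.859
final: 102.859 4.337

Arc 1: start y=4.550, vy=17.670 → t=3.775, apex=20.161, x_land=50.888, impact vy=-20.081
  bounce: vy ← 0.6·20.081 = 12.048
Arc 2: start y=0.000, vy=12.048 → t=2.410, apex=7.258, x_land=83.370, impact vy=-12.048
  bounce: vy ← 0.6·12.048 = 7.229
Arc 3: start y=0.000, vy=7.229 → t=1.446, apex=2.613, x_land=102.859, impact vy=-7.229
  bounce: vy ← 0.6·7.229 = 4.337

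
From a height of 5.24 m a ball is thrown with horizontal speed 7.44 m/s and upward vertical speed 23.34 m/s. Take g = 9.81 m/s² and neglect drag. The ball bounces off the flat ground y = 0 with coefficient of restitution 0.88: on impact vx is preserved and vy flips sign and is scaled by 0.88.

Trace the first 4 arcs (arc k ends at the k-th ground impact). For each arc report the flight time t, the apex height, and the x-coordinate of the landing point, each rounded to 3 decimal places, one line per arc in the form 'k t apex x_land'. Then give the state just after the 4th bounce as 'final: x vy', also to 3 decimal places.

1 4.973 33.005 37.001
2 4.565 25.559 70.968
3 4.018 19.793 100.859
4 3.535 15.328 127.163
final: 127.163 15.261

Arc 1: start y=5.240, vy=23.340 → t=4.973, apex=33.005, x_land=37.001, impact vy=-25.447
  bounce: vy ← 0.88·25.447 = 22.394
Arc 2: start y=0.000, vy=22.394 → t=4.565, apex=25.559, x_land=70.968, impact vy=-22.394
  bounce: vy ← 0.88·22.394 = 19.706
Arc 3: start y=0.000, vy=19.706 → t=4.018, apex=19.793, x_land=100.859, impact vy=-19.706
  bounce: vy ← 0.88·19.706 = 17.342
Arc 4: start y=0.000, vy=17.342 → t=3.535, apex=15.328, x_land=127.163, impact vy=-17.342
  bounce: vy ← 0.88·17.342 = 15.261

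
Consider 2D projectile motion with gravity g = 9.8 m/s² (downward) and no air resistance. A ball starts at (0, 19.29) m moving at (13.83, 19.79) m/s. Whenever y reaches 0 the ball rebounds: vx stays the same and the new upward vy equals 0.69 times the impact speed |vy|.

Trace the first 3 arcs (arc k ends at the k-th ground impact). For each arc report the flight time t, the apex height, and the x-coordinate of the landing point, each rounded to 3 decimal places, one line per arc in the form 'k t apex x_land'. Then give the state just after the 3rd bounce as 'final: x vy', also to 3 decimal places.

Arc 1: start y=19.290, vy=19.790 → t=4.850, apex=39.272, x_land=67.081, impact vy=-27.744
  bounce: vy ← 0.69·27.744 = 19.143
Arc 2: start y=0.000, vy=19.143 → t=3.907, apex=18.697, x_land=121.112, impact vy=-19.143
  bounce: vy ← 0.69·19.143 = 13.209
Arc 3: start y=0.000, vy=13.209 → t=2.696, apex=8.902, x_land=158.394, impact vy=-13.209
  bounce: vy ← 0.69·13.209 = 9.114

1 4.850 39.272 67.081
2 3.907 18.697 121.112
3 2.696 8.902 158.394
final: 158.394 9.114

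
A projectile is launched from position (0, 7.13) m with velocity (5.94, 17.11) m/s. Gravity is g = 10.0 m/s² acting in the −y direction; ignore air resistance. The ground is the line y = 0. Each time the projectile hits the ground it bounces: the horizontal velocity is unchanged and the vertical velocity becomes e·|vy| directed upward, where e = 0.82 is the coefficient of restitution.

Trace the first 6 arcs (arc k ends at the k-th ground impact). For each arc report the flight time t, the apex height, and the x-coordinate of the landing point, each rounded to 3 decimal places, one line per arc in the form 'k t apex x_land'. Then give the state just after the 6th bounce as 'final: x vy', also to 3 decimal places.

1 3.798 21.768 22.557
2 3.422 14.637 42.883
3 2.806 9.842 59.550
4 2.301 6.617 73.218
5 1.887 4.450 84.425
6 1.547 2.992 93.614
final: 93.614 6.343

Arc 1: start y=7.130, vy=17.110 → t=3.798, apex=21.768, x_land=22.557, impact vy=-20.865
  bounce: vy ← 0.82·20.865 = 17.109
Arc 2: start y=0.000, vy=17.109 → t=3.422, apex=14.637, x_land=42.883, impact vy=-17.109
  bounce: vy ← 0.82·17.109 = 14.030
Arc 3: start y=0.000, vy=14.030 → t=2.806, apex=9.842, x_land=59.550, impact vy=-14.030
  bounce: vy ← 0.82·14.030 = 11.504
Arc 4: start y=0.000, vy=11.504 → t=2.301, apex=6.617, x_land=73.218, impact vy=-11.504
  bounce: vy ← 0.82·11.504 = 9.434
Arc 5: start y=0.000, vy=9.434 → t=1.887, apex=4.450, x_land=84.425, impact vy=-9.434
  bounce: vy ← 0.82·9.434 = 7.736
Arc 6: start y=0.000, vy=7.736 → t=1.547, apex=2.992, x_land=93.614, impact vy=-7.736
  bounce: vy ← 0.82·7.736 = 6.343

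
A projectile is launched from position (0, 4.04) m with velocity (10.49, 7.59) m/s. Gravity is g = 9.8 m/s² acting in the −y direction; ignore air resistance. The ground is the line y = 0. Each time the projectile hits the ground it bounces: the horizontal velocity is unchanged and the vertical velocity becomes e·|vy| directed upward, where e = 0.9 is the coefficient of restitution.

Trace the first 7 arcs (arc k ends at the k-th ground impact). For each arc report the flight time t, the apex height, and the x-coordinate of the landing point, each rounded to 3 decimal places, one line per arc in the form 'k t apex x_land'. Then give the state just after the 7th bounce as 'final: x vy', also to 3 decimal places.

1 1.968 6.979 20.644
2 2.148 5.653 43.178
3 1.933 4.579 63.460
4 1.740 3.709 81.713
5 1.566 3.004 98.141
6 1.409 2.433 112.926
7 1.268 1.971 126.232
final: 126.232 5.594

Arc 1: start y=4.040, vy=7.590 → t=1.968, apex=6.979, x_land=20.644, impact vy=-11.696
  bounce: vy ← 0.9·11.696 = 10.526
Arc 2: start y=0.000, vy=10.526 → t=2.148, apex=5.653, x_land=43.178, impact vy=-10.526
  bounce: vy ← 0.9·10.526 = 9.474
Arc 3: start y=0.000, vy=9.474 → t=1.933, apex=4.579, x_land=63.460, impact vy=-9.474
  bounce: vy ← 0.9·9.474 = 8.526
Arc 4: start y=0.000, vy=8.526 → t=1.740, apex=3.709, x_land=81.713, impact vy=-8.526
  bounce: vy ← 0.9·8.526 = 7.674
Arc 5: start y=0.000, vy=7.674 → t=1.566, apex=3.004, x_land=98.141, impact vy=-7.674
  bounce: vy ← 0.9·7.674 = 6.906
Arc 6: start y=0.000, vy=6.906 → t=1.409, apex=2.433, x_land=112.926, impact vy=-6.906
  bounce: vy ← 0.9·6.906 = 6.216
Arc 7: start y=0.000, vy=6.216 → t=1.268, apex=1.971, x_land=126.232, impact vy=-6.216
  bounce: vy ← 0.9·6.216 = 5.594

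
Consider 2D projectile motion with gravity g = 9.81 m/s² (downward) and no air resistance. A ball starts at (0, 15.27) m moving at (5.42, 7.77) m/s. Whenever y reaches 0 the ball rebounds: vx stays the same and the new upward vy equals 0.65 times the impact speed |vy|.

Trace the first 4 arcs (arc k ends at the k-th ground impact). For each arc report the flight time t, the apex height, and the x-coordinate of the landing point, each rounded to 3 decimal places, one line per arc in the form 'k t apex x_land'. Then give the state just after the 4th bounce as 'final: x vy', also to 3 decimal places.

1 2.726 18.347 14.775
2 2.514 7.752 28.403
3 1.634 3.275 37.260
4 1.062 1.384 43.018
final: 43.018 3.387

Arc 1: start y=15.270, vy=7.770 → t=2.726, apex=18.347, x_land=14.775, impact vy=-18.973
  bounce: vy ← 0.65·18.973 = 12.332
Arc 2: start y=0.000, vy=12.332 → t=2.514, apex=7.752, x_land=28.403, impact vy=-12.332
  bounce: vy ← 0.65·12.332 = 8.016
Arc 3: start y=0.000, vy=8.016 → t=1.634, apex=3.275, x_land=37.260, impact vy=-8.016
  bounce: vy ← 0.65·8.016 = 5.210
Arc 4: start y=0.000, vy=5.210 → t=1.062, apex=1.384, x_land=43.018, impact vy=-5.210
  bounce: vy ← 0.65·5.210 = 3.387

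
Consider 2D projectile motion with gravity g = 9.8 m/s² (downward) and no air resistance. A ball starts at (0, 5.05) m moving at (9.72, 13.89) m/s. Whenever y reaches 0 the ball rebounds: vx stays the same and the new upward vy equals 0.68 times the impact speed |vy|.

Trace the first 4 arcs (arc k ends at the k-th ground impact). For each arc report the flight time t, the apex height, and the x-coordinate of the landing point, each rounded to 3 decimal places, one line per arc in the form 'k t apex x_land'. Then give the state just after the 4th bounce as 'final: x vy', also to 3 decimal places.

Arc 1: start y=5.050, vy=13.890 → t=3.161, apex=14.893, x_land=30.723, impact vy=-17.085
  bounce: vy ← 0.68·17.085 = 11.618
Arc 2: start y=0.000, vy=11.618 → t=2.371, apex=6.887, x_land=53.769, impact vy=-11.618
  bounce: vy ← 0.68·11.618 = 7.900
Arc 3: start y=0.000, vy=7.900 → t=1.612, apex=3.184, x_land=69.441, impact vy=-7.900
  bounce: vy ← 0.68·7.900 = 5.372
Arc 4: start y=0.000, vy=5.372 → t=1.096, apex=1.472, x_land=80.097, impact vy=-5.372
  bounce: vy ← 0.68·5.372 = 3.653

1 3.161 14.893 30.723
2 2.371 6.887 53.769
3 1.612 3.184 69.441
4 1.096 1.472 80.097
final: 80.097 3.653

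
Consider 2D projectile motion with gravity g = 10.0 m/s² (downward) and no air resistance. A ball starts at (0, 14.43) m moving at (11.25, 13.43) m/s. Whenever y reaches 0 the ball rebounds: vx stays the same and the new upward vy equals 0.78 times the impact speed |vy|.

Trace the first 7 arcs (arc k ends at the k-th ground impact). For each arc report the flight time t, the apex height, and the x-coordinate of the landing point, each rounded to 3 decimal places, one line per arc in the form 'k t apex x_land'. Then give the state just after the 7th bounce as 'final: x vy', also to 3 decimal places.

1 3.509 23.448 39.471
2 3.378 14.266 77.477
3 2.635 8.679 107.121
4 2.055 5.281 130.244
5 1.603 3.213 148.279
6 1.250 1.955 162.347
7 0.975 1.189 173.320
final: 173.320 3.804

Arc 1: start y=14.430, vy=13.430 → t=3.509, apex=23.448, x_land=39.471, impact vy=-21.656
  bounce: vy ← 0.78·21.656 = 16.891
Arc 2: start y=0.000, vy=16.891 → t=3.378, apex=14.266, x_land=77.477, impact vy=-16.891
  bounce: vy ← 0.78·16.891 = 13.175
Arc 3: start y=0.000, vy=13.175 → t=2.635, apex=8.679, x_land=107.121, impact vy=-13.175
  bounce: vy ← 0.78·13.175 = 10.277
Arc 4: start y=0.000, vy=10.277 → t=2.055, apex=5.281, x_land=130.244, impact vy=-10.277
  bounce: vy ← 0.78·10.277 = 8.016
Arc 5: start y=0.000, vy=8.016 → t=1.603, apex=3.213, x_land=148.279, impact vy=-8.016
  bounce: vy ← 0.78·8.016 = 6.252
Arc 6: start y=0.000, vy=6.252 → t=1.250, apex=1.955, x_land=162.347, impact vy=-6.252
  bounce: vy ← 0.78·6.252 = 4.877
Arc 7: start y=0.000, vy=4.877 → t=0.975, apex=1.189, x_land=173.320, impact vy=-4.877
  bounce: vy ← 0.78·4.877 = 3.804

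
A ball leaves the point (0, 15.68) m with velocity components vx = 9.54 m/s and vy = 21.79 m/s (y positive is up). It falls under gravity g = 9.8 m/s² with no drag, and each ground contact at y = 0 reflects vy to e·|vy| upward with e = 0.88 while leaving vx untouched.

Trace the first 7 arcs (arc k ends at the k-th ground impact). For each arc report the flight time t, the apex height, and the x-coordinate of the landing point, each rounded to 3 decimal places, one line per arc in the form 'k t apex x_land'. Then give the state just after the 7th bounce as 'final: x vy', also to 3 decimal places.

1 5.077 39.905 48.437
2 5.023 30.902 96.352
3 4.420 23.931 138.517
4 3.889 18.532 175.623
5 3.423 14.351 208.276
6 3.012 11.113 237.011
7 2.651 8.606 262.297
final: 262.297 11.429

Arc 1: start y=15.680, vy=21.790 → t=5.077, apex=39.905, x_land=48.437, impact vy=-27.967
  bounce: vy ← 0.88·27.967 = 24.611
Arc 2: start y=0.000, vy=24.611 → t=5.023, apex=30.902, x_land=96.352, impact vy=-24.611
  bounce: vy ← 0.88·24.611 = 21.657
Arc 3: start y=0.000, vy=21.657 → t=4.420, apex=23.931, x_land=138.517, impact vy=-21.657
  bounce: vy ← 0.88·21.657 = 19.058
Arc 4: start y=0.000, vy=19.058 → t=3.889, apex=18.532, x_land=175.623, impact vy=-19.058
  bounce: vy ← 0.88·19.058 = 16.771
Arc 5: start y=0.000, vy=16.771 → t=3.423, apex=14.351, x_land=208.276, impact vy=-16.771
  bounce: vy ← 0.88·16.771 = 14.759
Arc 6: start y=0.000, vy=14.759 → t=3.012, apex=11.113, x_land=237.011, impact vy=-14.759
  bounce: vy ← 0.88·14.759 = 12.988
Arc 7: start y=0.000, vy=12.988 → t=2.651, apex=8.606, x_land=262.297, impact vy=-12.988
  bounce: vy ← 0.88·12.988 = 11.429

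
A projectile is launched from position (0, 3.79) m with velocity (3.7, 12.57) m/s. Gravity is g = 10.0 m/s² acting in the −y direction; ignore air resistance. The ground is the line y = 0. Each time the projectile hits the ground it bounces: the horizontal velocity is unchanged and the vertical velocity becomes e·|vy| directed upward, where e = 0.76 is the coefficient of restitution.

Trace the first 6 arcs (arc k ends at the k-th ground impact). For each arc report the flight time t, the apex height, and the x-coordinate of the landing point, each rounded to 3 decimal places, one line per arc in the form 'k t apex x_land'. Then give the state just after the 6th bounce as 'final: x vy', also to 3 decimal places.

Arc 1: start y=3.790, vy=12.570 → t=2.786, apex=11.690, x_land=10.308, impact vy=-15.291
  bounce: vy ← 0.76·15.291 = 11.621
Arc 2: start y=0.000, vy=11.621 → t=2.324, apex=6.752, x_land=18.908, impact vy=-11.621
  bounce: vy ← 0.76·11.621 = 8.832
Arc 3: start y=0.000, vy=8.832 → t=1.766, apex=3.900, x_land=25.444, impact vy=-8.832
  bounce: vy ← 0.76·8.832 = 6.712
Arc 4: start y=0.000, vy=6.712 → t=1.342, apex=2.253, x_land=30.411, impact vy=-6.712
  bounce: vy ← 0.76·6.712 = 5.101
Arc 5: start y=0.000, vy=5.101 → t=1.020, apex=1.301, x_land=34.186, impact vy=-5.101
  bounce: vy ← 0.76·5.101 = 3.877
Arc 6: start y=0.000, vy=3.877 → t=0.775, apex=0.752, x_land=37.055, impact vy=-3.877
  bounce: vy ← 0.76·3.877 = 2.947

1 2.786 11.690 10.308
2 2.324 6.752 18.908
3 1.766 3.900 25.444
4 1.342 2.253 30.411
5 1.020 1.301 34.186
6 0.775 0.752 37.055
final: 37.055 2.947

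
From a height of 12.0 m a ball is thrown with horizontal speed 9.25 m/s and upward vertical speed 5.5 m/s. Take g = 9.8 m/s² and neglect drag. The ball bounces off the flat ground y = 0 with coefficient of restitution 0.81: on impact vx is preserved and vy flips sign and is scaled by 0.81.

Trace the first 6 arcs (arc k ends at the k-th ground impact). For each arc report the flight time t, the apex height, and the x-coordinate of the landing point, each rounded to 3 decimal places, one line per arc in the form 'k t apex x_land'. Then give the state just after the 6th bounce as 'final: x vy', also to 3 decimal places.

Arc 1: start y=12.000, vy=5.500 → t=2.224, apex=13.543, x_land=20.570, impact vy=-16.293
  bounce: vy ← 0.81·16.293 = 13.197
Arc 2: start y=0.000, vy=13.197 → t=2.693, apex=8.886, x_land=45.482, impact vy=-13.197
  bounce: vy ← 0.81·13.197 = 10.690
Arc 3: start y=0.000, vy=10.690 → t=2.182, apex=5.830, x_land=65.662, impact vy=-10.690
  bounce: vy ← 0.81·10.690 = 8.659
Arc 4: start y=0.000, vy=8.659 → t=1.767, apex=3.825, x_land=82.007, impact vy=-8.659
  bounce: vy ← 0.81·8.659 = 7.013
Arc 5: start y=0.000, vy=7.013 → t=1.431, apex=2.510, x_land=95.247, impact vy=-7.013
  bounce: vy ← 0.81·7.013 = 5.681
Arc 6: start y=0.000, vy=5.681 → t=1.159, apex=1.647, x_land=105.971, impact vy=-5.681
  bounce: vy ← 0.81·5.681 = 4.602

1 2.224 13.543 20.570
2 2.693 8.886 45.482
3 2.182 5.830 65.662
4 1.767 3.825 82.007
5 1.431 2.510 95.247
6 1.159 1.647 105.971
final: 105.971 4.602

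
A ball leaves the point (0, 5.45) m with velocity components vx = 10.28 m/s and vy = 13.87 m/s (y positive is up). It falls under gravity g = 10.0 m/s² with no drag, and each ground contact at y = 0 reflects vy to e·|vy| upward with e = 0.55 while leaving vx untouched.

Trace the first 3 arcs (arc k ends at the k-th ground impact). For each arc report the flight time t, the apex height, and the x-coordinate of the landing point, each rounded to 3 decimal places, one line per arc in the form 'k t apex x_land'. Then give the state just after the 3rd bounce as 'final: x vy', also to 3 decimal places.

Arc 1: start y=5.450, vy=13.870 → t=3.123, apex=15.069, x_land=32.105, impact vy=-17.360
  bounce: vy ← 0.55·17.360 = 9.548
Arc 2: start y=0.000, vy=9.548 → t=1.910, apex=4.558, x_land=51.736, impact vy=-9.548
  bounce: vy ← 0.55·9.548 = 5.251
Arc 3: start y=0.000, vy=5.251 → t=1.050, apex=1.379, x_land=62.533, impact vy=-5.251
  bounce: vy ← 0.55·5.251 = 2.888

1 3.123 15.069 32.105
2 1.910 4.558 51.736
3 1.050 1.379 62.533
final: 62.533 2.888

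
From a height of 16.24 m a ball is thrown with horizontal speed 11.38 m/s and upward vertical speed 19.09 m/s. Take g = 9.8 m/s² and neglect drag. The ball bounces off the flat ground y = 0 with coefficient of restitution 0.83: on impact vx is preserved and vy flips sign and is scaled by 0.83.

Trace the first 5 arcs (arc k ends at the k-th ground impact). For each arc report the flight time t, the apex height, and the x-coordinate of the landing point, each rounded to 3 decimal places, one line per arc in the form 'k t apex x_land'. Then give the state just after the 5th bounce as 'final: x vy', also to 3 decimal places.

Arc 1: start y=16.240, vy=19.090 → t=4.614, apex=34.833, x_land=52.510, impact vy=-26.129
  bounce: vy ← 0.83·26.129 = 21.687
Arc 2: start y=0.000, vy=21.687 → t=4.426, apex=23.997, x_land=102.877, impact vy=-21.687
  bounce: vy ← 0.83·21.687 = 18.000
Arc 3: start y=0.000, vy=18.000 → t=3.674, apex=16.531, x_land=144.682, impact vy=-18.000
  bounce: vy ← 0.83·18.000 = 14.940
Arc 4: start y=0.000, vy=14.940 → t=3.049, apex=11.388, x_land=179.380, impact vy=-14.940
  bounce: vy ← 0.83·14.940 = 12.400
Arc 5: start y=0.000, vy=12.400 → t=2.531, apex=7.845, x_land=208.179, impact vy=-12.400
  bounce: vy ← 0.83·12.400 = 10.292

1 4.614 34.833 52.510
2 4.426 23.997 102.877
3 3.674 16.531 144.682
4 3.049 11.388 179.380
5 2.531 7.845 208.179
final: 208.179 10.292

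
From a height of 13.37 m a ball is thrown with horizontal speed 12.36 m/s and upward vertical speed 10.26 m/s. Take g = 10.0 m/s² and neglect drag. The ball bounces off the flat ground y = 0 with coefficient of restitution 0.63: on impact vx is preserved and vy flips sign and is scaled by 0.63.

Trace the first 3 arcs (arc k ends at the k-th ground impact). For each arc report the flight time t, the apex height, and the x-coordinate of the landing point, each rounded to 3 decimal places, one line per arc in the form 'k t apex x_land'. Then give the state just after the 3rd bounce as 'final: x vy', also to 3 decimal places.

Arc 1: start y=13.370, vy=10.260 → t=2.956, apex=18.633, x_land=36.542, impact vy=-19.305
  bounce: vy ← 0.63·19.305 = 12.162
Arc 2: start y=0.000, vy=12.162 → t=2.432, apex=7.396, x_land=66.606, impact vy=-12.162
  bounce: vy ← 0.63·12.162 = 7.662
Arc 3: start y=0.000, vy=7.662 → t=1.532, apex=2.935, x_land=85.547, impact vy=-7.662
  bounce: vy ← 0.63·7.662 = 4.827

1 2.956 18.633 36.542
2 2.432 7.396 66.606
3 1.532 2.935 85.547
final: 85.547 4.827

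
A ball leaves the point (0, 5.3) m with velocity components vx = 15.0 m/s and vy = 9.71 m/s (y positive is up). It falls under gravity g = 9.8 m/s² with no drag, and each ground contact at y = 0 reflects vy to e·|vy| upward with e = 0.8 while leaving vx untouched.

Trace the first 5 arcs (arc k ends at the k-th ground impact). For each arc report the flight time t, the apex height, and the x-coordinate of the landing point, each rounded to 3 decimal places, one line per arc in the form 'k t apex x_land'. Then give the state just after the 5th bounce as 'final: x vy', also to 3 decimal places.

1 2.427 10.110 36.409
2 2.298 6.471 70.883
3 1.839 4.141 98.463
4 1.471 2.650 120.527
5 1.177 1.696 138.177
final: 138.177 4.613

Arc 1: start y=5.300, vy=9.710 → t=2.427, apex=10.110, x_land=36.409, impact vy=-14.077
  bounce: vy ← 0.8·14.077 = 11.262
Arc 2: start y=0.000, vy=11.262 → t=2.298, apex=6.471, x_land=70.883, impact vy=-11.262
  bounce: vy ← 0.8·11.262 = 9.009
Arc 3: start y=0.000, vy=9.009 → t=1.839, apex=4.141, x_land=98.463, impact vy=-9.009
  bounce: vy ← 0.8·9.009 = 7.207
Arc 4: start y=0.000, vy=7.207 → t=1.471, apex=2.650, x_land=120.527, impact vy=-7.207
  bounce: vy ← 0.8·7.207 = 5.766
Arc 5: start y=0.000, vy=5.766 → t=1.177, apex=1.696, x_land=138.177, impact vy=-5.766
  bounce: vy ← 0.8·5.766 = 4.613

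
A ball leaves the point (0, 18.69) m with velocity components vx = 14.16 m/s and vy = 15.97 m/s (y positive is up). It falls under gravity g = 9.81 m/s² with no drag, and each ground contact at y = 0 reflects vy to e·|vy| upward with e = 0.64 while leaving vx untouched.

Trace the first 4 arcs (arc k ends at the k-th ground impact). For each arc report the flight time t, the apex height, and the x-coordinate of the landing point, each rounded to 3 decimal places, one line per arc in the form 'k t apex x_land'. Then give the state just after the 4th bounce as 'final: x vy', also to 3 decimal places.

1 4.170 31.689 59.043
2 3.253 12.980 105.112
3 2.082 5.317 134.596
4 1.333 2.178 153.466
final: 153.466 4.183

Arc 1: start y=18.690, vy=15.970 → t=4.170, apex=31.689, x_land=59.043, impact vy=-24.935
  bounce: vy ← 0.64·24.935 = 15.958
Arc 2: start y=0.000, vy=15.958 → t=3.253, apex=12.980, x_land=105.112, impact vy=-15.958
  bounce: vy ← 0.64·15.958 = 10.213
Arc 3: start y=0.000, vy=10.213 → t=2.082, apex=5.317, x_land=134.596, impact vy=-10.213
  bounce: vy ← 0.64·10.213 = 6.536
Arc 4: start y=0.000, vy=6.536 → t=1.333, apex=2.178, x_land=153.466, impact vy=-6.536
  bounce: vy ← 0.64·6.536 = 4.183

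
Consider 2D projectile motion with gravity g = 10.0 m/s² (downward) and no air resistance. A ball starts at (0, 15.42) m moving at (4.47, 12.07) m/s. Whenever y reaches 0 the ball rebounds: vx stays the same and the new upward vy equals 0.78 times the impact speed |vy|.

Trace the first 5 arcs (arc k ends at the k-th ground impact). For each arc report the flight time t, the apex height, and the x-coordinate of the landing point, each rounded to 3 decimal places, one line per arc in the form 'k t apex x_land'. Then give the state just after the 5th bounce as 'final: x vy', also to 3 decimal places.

Arc 1: start y=15.420, vy=12.070 → t=3.338, apex=22.704, x_land=14.921, impact vy=-21.309
  bounce: vy ← 0.78·21.309 = 16.621
Arc 2: start y=0.000, vy=16.621 → t=3.324, apex=13.813, x_land=29.780, impact vy=-16.621
  bounce: vy ← 0.78·16.621 = 12.965
Arc 3: start y=0.000, vy=12.965 → t=2.593, apex=8.404, x_land=41.370, impact vy=-12.965
  bounce: vy ← 0.78·12.965 = 10.112
Arc 4: start y=0.000, vy=10.112 → t=2.022, apex=5.113, x_land=50.411, impact vy=-10.112
  bounce: vy ← 0.78·10.112 = 7.888
Arc 5: start y=0.000, vy=7.888 → t=1.578, apex=3.111, x_land=57.462, impact vy=-7.888
  bounce: vy ← 0.78·7.888 = 6.152

1 3.338 22.704 14.921
2 3.324 13.813 29.780
3 2.593 8.404 41.370
4 2.022 5.113 50.411
5 1.578 3.111 57.462
final: 57.462 6.152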